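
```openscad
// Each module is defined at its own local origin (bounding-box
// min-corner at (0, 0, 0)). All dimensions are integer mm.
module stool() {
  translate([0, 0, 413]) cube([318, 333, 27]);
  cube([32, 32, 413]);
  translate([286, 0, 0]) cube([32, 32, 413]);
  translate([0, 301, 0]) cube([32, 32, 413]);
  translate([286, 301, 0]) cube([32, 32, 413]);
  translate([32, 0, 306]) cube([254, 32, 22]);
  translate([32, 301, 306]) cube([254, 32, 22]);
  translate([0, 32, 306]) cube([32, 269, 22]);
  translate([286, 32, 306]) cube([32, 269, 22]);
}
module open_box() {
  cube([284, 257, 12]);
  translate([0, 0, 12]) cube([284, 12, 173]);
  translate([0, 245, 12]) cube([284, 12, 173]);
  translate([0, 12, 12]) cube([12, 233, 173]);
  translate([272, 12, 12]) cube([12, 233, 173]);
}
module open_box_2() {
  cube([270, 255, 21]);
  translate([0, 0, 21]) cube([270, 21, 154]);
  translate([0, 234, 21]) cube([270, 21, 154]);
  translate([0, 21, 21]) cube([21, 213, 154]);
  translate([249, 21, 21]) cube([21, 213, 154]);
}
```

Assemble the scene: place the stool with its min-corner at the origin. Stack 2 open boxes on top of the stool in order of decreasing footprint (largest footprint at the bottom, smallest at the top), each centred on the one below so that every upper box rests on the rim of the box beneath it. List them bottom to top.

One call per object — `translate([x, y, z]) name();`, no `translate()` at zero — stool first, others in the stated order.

stool();
translate([17, 38, 440]) open_box();
translate([24, 39, 625]) open_box_2();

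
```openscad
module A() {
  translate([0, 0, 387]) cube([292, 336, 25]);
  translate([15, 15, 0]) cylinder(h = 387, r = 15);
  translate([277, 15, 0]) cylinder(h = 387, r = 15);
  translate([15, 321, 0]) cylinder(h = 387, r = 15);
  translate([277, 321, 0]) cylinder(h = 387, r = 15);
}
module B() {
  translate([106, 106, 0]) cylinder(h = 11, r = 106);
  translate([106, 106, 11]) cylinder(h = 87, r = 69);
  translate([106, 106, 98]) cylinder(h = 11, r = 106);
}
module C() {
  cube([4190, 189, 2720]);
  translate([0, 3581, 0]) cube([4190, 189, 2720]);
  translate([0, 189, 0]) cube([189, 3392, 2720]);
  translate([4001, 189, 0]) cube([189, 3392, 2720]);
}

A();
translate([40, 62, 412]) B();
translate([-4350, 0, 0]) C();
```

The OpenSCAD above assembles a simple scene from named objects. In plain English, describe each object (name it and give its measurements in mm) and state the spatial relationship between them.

A is a four-legged stool. The seat is 292×336 mm, 25 mm thick, top at z = 412 mm. It stands on four round legs, each 30 mm in diameter, from z = 0 to the seat underside, each leg's axis is inset half a diameter from the nearest pair of seat edges (so the leg's bounding box is flush with the corner).

B is a spool: two coaxial disc flanges of radius 106 mm and thickness 11 mm, joined by a core cylinder of radius 69 mm and height 87 mm. The lower flange rests on z = 0 and the three cylinders share a vertical axis.

C is the wall frame of a small rectangular building: four walls, each 2720 mm tall and 189 mm thick, enclosing a footprint 4190 mm (x) by 3770 mm (y) outside-to-outside, with no floor or roof. The front and back walls (the −y and +y sides) span the full width; the two side walls fit between them.

The spool is on top of the stool, centred. The house frame is on the floor beside the stool on its −x side.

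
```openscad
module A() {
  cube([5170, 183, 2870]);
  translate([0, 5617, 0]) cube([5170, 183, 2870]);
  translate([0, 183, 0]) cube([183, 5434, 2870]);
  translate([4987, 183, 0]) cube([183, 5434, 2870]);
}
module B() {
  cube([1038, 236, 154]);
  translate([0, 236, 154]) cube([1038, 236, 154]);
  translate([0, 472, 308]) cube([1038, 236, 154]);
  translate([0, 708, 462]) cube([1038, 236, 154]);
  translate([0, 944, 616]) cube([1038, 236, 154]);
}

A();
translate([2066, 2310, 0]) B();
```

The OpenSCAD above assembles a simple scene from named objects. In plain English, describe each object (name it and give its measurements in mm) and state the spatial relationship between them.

A is the wall frame of a small rectangular building: four walls, each 2870 mm tall and 183 mm thick, enclosing a footprint 5170 mm (x) by 5800 mm (y) outside-to-outside, with no floor or roof. The front and back walls (the −y and +y sides) span the full width; the two side walls fit between them.

B is a run of 5 identical solid stair steps. Each tread is 1038×236 mm and each step block is 154 mm high. Step 1 rests on the floor; step k is offset from step 1 by (k−1)×236 mm in y and (k−1)×154 mm in z.

The staircase sits inside the house frame, centred.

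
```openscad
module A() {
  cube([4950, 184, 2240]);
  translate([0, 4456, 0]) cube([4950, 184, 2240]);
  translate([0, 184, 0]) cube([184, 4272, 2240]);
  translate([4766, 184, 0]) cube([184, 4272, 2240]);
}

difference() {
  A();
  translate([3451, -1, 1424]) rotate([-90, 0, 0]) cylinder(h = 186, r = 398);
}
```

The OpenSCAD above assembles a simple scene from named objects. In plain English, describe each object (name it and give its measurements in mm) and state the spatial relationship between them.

A is the wall frame of a small rectangular building: four walls, each 2240 mm tall and 184 mm thick, enclosing a footprint 4950 mm (x) by 4640 mm (y) outside-to-outside, with no floor or roof. The front and back walls (the −y and +y sides) span the full width; the two side walls fit between them.

The house frame has a circular hole of radius 398 mm through its front wall, centred at (x = 3451, z = 1424).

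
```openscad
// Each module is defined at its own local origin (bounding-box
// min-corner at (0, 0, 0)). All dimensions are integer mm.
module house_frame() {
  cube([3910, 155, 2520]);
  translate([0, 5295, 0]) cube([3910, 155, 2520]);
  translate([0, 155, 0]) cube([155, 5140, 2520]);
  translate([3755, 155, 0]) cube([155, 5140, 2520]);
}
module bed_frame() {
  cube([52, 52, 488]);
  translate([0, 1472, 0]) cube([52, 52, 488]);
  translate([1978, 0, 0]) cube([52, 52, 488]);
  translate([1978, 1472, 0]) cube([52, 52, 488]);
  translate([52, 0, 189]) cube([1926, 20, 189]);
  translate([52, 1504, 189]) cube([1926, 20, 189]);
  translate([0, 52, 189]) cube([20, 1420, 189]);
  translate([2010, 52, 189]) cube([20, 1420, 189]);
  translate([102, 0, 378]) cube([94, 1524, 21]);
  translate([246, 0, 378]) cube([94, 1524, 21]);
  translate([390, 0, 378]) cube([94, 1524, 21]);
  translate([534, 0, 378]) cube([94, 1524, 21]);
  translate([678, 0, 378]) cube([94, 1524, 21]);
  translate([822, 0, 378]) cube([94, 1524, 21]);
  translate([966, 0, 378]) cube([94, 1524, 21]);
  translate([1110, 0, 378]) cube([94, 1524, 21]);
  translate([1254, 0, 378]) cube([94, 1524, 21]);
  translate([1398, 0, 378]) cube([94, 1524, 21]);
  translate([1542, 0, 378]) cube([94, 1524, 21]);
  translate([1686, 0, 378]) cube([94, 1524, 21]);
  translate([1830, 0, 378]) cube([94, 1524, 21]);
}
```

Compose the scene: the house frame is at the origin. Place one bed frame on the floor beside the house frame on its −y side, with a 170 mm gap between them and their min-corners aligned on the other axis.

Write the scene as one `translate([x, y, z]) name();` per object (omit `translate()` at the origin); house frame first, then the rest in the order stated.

house_frame();
translate([0, -1694, 0]) bed_frame();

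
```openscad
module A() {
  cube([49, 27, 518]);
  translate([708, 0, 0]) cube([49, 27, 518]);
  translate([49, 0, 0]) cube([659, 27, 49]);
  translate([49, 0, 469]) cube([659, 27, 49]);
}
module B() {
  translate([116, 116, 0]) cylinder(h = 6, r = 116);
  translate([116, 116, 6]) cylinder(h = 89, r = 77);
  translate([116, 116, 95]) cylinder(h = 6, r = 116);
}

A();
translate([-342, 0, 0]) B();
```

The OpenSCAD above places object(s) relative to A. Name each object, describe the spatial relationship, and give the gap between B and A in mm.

A is a picture frame. B is a spool. The spool is on the floor beside the picture frame on its −x side. The gap between the spool and the picture frame is 110 mm.

The spool's nearest face is 110 mm from the picture frame's −x face.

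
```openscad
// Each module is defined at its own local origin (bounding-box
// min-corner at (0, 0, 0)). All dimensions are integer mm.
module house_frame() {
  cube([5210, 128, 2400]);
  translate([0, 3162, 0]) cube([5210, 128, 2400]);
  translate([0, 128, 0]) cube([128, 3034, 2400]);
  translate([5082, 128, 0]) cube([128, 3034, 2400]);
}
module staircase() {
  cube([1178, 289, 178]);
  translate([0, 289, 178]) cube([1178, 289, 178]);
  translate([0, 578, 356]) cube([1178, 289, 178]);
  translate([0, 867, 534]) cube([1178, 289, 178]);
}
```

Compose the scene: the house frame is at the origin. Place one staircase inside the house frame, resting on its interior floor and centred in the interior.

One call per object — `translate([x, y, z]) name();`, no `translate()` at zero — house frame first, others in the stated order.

house_frame();
translate([2016, 1067, 0]) staircase();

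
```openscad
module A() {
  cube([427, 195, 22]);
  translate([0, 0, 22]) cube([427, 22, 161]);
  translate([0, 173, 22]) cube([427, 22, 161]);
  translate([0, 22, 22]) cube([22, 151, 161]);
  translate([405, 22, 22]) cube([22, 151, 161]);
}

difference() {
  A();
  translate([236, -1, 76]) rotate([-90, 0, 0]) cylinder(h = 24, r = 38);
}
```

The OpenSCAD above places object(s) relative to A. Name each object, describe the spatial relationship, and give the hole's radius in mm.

A is an open box. The open box has a circular hole through its front wall. The hole's radius is 38 mm.

The subtracted cylinder has r = 38 mm.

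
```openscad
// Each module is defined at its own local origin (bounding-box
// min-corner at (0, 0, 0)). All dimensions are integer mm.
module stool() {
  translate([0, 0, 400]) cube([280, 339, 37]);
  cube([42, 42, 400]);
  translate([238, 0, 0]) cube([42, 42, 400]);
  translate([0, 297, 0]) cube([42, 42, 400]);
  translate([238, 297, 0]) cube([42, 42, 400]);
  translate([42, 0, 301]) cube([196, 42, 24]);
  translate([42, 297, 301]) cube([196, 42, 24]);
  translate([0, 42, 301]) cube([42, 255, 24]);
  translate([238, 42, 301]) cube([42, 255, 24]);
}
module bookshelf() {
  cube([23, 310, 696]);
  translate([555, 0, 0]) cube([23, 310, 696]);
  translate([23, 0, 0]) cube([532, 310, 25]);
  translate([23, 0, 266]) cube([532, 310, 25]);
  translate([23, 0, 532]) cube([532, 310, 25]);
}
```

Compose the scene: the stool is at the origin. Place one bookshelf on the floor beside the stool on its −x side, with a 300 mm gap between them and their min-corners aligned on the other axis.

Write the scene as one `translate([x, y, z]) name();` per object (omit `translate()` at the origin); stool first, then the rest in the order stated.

stool();
translate([-878, 0, 0]) bookshelf();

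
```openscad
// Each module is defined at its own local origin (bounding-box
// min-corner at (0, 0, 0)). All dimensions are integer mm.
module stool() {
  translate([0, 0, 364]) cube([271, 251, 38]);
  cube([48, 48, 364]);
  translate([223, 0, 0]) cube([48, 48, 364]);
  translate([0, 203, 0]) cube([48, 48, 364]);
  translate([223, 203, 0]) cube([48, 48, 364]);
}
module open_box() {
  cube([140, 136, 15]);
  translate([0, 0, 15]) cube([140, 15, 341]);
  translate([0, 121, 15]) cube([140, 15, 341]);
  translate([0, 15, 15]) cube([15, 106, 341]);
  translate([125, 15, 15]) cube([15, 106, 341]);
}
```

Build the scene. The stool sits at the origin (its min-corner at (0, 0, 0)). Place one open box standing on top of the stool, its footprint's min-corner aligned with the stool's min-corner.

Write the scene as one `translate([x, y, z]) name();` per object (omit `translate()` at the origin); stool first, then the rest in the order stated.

stool();
translate([0, 0, 402]) open_box();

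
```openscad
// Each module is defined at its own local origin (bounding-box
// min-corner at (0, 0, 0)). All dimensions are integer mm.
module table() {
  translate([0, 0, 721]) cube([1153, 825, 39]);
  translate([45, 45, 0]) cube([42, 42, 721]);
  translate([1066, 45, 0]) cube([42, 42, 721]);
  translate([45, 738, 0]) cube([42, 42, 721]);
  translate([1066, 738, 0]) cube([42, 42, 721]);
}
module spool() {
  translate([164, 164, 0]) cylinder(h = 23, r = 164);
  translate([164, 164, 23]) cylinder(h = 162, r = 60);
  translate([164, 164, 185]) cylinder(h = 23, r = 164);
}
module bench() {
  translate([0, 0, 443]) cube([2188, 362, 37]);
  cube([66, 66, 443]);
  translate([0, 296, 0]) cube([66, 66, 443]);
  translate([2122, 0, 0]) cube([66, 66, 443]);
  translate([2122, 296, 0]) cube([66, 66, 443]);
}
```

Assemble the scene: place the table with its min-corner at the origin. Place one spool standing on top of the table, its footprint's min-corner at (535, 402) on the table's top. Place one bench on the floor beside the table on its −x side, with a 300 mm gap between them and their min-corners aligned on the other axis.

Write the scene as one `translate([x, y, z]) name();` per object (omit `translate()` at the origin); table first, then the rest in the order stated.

table();
translate([535, 402, 760]) spool();
translate([-2488, 0, 0]) bench();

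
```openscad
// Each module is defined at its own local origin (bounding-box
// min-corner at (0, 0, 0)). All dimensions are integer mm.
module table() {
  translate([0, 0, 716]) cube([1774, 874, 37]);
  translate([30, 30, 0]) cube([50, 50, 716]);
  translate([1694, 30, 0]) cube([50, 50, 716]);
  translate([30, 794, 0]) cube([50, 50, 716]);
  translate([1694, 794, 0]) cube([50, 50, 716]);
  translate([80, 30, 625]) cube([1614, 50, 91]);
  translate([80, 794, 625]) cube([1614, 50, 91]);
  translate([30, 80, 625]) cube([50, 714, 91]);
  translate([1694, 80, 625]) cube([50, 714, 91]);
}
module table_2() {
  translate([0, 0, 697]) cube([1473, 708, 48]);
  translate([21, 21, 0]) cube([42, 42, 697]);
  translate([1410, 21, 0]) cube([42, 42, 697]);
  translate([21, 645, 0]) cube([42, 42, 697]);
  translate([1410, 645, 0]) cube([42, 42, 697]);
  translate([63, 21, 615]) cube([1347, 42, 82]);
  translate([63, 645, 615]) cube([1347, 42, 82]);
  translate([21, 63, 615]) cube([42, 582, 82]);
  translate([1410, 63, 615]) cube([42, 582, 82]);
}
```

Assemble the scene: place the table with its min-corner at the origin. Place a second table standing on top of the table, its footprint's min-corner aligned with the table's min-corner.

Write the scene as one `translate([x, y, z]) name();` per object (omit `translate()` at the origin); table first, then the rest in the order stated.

table();
translate([0, 0, 753]) table_2();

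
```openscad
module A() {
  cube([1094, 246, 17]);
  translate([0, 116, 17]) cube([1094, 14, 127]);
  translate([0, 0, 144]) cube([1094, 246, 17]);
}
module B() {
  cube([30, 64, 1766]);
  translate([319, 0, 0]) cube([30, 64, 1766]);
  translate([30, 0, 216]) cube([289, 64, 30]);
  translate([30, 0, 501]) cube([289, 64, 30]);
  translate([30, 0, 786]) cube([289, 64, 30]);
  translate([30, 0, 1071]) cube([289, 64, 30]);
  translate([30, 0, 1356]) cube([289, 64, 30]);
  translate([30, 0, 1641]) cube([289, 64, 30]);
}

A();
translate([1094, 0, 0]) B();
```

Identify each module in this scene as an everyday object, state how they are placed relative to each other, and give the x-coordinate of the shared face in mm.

The I-beam's +x face and the ladder's −x face are both at x = 1094 mm.

A is an I-beam. B is a ladder. The ladder is against the I-beam's +x side, with their −y faces flush. The x-coordinate of the shared face is 1094 mm.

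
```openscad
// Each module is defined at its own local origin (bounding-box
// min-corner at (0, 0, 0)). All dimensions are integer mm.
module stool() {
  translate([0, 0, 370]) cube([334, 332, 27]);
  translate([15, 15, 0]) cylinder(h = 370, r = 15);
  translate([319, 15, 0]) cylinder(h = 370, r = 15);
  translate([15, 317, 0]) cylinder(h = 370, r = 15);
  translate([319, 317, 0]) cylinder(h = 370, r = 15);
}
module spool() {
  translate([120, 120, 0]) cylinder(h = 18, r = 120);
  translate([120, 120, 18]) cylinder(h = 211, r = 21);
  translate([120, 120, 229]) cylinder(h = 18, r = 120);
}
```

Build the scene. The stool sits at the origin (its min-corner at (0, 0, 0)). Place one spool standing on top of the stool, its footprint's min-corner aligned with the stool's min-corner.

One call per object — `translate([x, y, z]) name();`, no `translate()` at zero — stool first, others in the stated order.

stool();
translate([0, 0, 397]) spool();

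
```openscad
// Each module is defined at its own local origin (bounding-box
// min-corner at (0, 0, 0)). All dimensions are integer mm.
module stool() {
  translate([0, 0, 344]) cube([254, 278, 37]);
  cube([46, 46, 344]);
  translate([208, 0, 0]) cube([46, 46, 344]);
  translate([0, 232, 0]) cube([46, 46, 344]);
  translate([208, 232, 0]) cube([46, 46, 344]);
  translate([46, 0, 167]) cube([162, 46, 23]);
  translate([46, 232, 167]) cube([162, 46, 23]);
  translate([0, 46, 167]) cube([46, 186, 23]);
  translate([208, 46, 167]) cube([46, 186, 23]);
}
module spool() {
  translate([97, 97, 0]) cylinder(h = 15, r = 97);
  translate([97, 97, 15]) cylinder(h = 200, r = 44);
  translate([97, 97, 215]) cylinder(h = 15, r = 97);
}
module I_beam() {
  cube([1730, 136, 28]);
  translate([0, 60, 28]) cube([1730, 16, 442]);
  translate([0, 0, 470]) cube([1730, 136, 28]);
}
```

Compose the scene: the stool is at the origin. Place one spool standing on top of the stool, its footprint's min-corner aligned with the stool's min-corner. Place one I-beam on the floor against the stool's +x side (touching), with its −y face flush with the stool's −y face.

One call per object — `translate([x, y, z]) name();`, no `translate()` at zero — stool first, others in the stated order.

stool();
translate([0, 0, 381]) spool();
translate([254, 0, 0]) I_beam();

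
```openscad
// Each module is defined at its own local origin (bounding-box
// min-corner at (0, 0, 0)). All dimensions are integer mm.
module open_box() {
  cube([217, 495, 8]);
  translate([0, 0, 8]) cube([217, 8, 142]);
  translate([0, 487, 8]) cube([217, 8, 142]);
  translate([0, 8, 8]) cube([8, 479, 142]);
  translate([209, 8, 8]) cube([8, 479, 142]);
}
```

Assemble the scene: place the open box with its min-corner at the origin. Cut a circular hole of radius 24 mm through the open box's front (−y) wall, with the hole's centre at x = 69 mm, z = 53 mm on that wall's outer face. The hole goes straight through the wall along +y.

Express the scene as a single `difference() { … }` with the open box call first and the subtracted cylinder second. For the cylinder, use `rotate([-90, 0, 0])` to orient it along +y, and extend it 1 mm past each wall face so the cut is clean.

difference() {
  open_box();
  translate([69, -1, 53]) rotate([-90, 0, 0]) cylinder(h = 10, r = 24);
}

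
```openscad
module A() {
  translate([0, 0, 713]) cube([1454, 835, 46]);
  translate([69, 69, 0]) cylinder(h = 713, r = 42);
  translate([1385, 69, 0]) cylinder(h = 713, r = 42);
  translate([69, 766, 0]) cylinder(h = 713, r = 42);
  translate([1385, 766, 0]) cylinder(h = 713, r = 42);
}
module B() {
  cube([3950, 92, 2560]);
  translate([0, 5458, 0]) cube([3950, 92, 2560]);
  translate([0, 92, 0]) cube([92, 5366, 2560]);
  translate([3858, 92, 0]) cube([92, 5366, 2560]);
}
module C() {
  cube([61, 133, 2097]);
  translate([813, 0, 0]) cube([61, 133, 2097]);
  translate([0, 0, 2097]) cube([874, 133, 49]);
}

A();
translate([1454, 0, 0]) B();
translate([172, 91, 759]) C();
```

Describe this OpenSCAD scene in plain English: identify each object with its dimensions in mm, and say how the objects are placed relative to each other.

A is a table: top 1454 mm (x) × 835 mm (y), 46 mm thick, upper face at z = 759 mm, on four round legs of 84 mm diameter, each leg's bounding box inset 27 mm from the nearest pair of top edges, running from z = 0 to the bottom of the top.

B is a box-shaped house frame (walls only): outside footprint 3950×5550 mm, wall height 2560 mm, wall thickness 92 mm. The two y-facing walls run the full x-width; the two x-facing walls fit between the inner faces of the y-facing walls.

C is a rectangular door frame: two vertical jambs of 61×133 mm section, 2097 mm tall, with a clear opening 752 mm wide between their inner faces. A header 49 mm tall and 133 mm deep lies on top of the jambs and spans the full outside width.

The house frame is against the table's +x side, with their −y faces flush. The door frame is on top of the table.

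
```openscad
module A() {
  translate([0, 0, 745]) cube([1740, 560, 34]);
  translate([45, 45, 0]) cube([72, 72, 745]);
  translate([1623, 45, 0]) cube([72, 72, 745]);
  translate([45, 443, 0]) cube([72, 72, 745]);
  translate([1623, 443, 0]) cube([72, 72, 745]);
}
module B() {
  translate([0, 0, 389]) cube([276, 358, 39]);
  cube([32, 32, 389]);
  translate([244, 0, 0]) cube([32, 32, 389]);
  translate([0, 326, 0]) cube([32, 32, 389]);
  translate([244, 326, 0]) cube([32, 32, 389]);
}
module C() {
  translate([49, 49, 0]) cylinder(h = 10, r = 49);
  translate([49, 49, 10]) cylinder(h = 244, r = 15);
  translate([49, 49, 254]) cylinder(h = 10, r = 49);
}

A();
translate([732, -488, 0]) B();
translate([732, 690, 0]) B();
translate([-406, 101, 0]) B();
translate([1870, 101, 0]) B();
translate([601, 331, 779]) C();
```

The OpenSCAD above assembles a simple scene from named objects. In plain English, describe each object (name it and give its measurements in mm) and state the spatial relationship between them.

A is a rectangular dining table. The top is 1740×560×34 mm with its upper surface at z = 779 mm. It stands on four 72×72 mm square legs, each inset 45 mm from the nearest pair of top edges, running from the floor to the underside of the top.

B is a four-legged stool. The seat is 276×358 mm, 39 mm thick, top at z = 428 mm. It stands on four square legs, each 32×32 mm in cross-section, from z = 0 to the seat underside, each flush with a corner of the seat.

C is a spool: two coaxial disc flanges of radius 49 mm and thickness 10 mm, joined by a core cylinder of radius 15 mm and height 244 mm. The lower flange rests on z = 0 and the three cylinders share a vertical axis.

Four stools sit around the table at the −y, +y, −x, +x sides. The spool is on top of the table.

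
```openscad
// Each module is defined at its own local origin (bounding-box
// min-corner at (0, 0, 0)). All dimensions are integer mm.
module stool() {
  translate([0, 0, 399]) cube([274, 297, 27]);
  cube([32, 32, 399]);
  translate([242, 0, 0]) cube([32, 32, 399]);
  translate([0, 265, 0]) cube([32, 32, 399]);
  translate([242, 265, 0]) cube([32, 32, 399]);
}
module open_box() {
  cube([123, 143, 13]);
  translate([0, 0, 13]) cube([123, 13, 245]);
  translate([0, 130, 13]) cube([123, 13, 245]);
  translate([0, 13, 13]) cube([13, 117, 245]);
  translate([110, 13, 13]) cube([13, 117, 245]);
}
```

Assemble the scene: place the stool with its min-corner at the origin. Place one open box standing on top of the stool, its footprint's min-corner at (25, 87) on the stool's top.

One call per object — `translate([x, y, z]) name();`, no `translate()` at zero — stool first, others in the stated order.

stool();
translate([25, 87, 426]) open_box();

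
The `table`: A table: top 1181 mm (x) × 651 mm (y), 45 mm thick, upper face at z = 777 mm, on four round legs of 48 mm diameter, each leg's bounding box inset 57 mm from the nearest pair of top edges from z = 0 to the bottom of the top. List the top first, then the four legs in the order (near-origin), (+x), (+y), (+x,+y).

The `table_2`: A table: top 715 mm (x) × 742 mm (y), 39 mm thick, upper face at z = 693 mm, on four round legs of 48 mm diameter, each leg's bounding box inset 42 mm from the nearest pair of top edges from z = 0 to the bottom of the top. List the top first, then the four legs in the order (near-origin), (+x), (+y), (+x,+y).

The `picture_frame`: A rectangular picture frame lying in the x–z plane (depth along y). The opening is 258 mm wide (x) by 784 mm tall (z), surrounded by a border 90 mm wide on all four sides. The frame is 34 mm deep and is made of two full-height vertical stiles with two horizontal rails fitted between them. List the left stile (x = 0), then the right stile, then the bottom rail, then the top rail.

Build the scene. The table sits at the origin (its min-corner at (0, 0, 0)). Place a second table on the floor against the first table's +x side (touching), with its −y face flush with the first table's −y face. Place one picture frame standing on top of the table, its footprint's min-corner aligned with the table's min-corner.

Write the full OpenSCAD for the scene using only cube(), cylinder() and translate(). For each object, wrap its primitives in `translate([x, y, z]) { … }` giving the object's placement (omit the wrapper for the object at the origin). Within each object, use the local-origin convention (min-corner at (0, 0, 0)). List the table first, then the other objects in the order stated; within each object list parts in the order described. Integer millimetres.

translate([0, 0, 732]) cube([1181, 651, 45]);
translate([81, 81, 0]) cylinder(h = 732, r = 24);
translate([1100, 81, 0]) cylinder(h = 732, r = 24);
translate([81, 570, 0]) cylinder(h = 732, r = 24);
translate([1100, 570, 0]) cylinder(h = 732, r = 24);
translate([1181, 0, 0]) {
  translate([0, 0, 654]) cube([715, 742, 39]);
  translate([66, 66, 0]) cylinder(h = 654, r = 24);
  translate([649, 66, 0]) cylinder(h = 654, r = 24);
  translate([66, 676, 0]) cylinder(h = 654, r = 24);
  translate([649, 676, 0]) cylinder(h = 654, r = 24);
}
translate([0, 0, 777]) {
  cube([90, 34, 964]);
  translate([348, 0, 0]) cube([90, 34, 964]);
  translate([90, 0, 0]) cube([258, 34, 90]);
  translate([90, 0, 874]) cube([258, 34, 90]);
}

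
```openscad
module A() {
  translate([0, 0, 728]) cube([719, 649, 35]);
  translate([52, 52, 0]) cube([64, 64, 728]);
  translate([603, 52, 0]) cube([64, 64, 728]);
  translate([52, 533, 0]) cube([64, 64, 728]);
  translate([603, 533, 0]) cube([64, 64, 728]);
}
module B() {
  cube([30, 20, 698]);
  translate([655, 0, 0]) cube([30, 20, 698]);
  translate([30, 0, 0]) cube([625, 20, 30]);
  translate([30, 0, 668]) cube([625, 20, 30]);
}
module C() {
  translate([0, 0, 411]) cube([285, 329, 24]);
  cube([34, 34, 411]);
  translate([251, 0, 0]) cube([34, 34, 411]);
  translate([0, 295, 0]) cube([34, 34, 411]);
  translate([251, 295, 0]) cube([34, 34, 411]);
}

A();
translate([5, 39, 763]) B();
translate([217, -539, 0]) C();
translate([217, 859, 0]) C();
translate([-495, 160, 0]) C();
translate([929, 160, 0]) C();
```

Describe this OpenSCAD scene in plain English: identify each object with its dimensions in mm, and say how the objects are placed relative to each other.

A is a rectangular dining table. The top is 719×649×35 mm with its upper surface at z = 763 mm. It stands on four 64×64 mm square legs, each inset 52 mm from the nearest pair of top edges, running from the floor to the underside of the top.

B is a picture frame with a 625×638 mm rectangular opening (x by z) and a uniform 30 mm border on every side. Frame depth is 20 mm along y. It is built from two vertical stiles running the full outside height and two horizontal rails spanning the gap between the stiles.

C is a four-legged stool. The seat is a 285×329×24 mm slab whose top surface is at z = 435 mm; four square legs, each 34×34 mm in cross-section, run from the floor (z = 0) to the underside of the seat, each flush with a corner of the seat.

The picture frame is on top of the table. Four stools sit around the table at the −y, +y, −x, +x sides.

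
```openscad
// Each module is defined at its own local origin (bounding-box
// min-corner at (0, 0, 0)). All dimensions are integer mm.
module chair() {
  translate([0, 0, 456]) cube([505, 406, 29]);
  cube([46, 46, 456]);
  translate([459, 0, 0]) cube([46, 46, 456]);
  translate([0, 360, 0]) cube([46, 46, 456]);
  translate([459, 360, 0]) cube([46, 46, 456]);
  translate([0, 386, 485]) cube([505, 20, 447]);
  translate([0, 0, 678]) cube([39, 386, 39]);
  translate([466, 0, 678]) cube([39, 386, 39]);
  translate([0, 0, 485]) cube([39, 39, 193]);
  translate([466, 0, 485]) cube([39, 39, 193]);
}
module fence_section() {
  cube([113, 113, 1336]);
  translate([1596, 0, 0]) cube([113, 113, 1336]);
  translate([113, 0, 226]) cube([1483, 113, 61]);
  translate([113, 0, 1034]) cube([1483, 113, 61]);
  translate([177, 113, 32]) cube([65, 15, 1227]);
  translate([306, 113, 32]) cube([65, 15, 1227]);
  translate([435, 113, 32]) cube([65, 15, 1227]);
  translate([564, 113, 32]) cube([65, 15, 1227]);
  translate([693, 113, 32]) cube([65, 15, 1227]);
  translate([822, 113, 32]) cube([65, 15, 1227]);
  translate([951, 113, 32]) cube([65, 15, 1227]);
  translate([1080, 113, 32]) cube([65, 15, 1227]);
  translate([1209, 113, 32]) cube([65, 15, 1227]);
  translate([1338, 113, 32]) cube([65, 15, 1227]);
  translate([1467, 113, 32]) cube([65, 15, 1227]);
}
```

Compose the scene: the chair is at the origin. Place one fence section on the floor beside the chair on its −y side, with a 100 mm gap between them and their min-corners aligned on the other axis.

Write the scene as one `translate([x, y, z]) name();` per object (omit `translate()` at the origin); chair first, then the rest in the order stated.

chair();
translate([0, -228, 0]) fence_section();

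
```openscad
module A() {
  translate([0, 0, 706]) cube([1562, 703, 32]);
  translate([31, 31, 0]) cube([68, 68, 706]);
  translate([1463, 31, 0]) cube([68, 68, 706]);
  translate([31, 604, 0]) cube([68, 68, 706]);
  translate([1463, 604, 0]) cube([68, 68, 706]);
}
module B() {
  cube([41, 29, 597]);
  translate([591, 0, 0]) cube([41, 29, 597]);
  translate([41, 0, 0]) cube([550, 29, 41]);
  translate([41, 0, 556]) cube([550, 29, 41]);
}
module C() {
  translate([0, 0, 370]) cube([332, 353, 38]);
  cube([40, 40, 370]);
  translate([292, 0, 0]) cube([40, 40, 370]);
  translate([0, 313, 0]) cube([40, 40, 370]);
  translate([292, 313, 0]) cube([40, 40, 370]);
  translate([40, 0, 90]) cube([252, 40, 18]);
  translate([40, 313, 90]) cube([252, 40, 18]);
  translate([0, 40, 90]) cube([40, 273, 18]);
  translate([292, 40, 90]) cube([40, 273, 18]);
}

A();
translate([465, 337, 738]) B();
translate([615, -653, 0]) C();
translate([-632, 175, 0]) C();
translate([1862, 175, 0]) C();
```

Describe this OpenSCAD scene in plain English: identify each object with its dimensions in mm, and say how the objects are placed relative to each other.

A is a table with a 1562×703 mm rectangular top, 32 mm thick, top surface at z = 738 mm, supported by four 68×68 mm square legs, each inset 31 mm from the nearest pair of top edges, running from the floor.

B is a rectangular picture frame lying in the x–z plane (depth along y). The opening is 550 mm wide (x) by 515 mm tall (z), surrounded by a border 41 mm wide on all four sides. The frame is 29 mm deep and is made of two full-height vertical stiles with two horizontal rails fitted between them.

C is a four-legged stool. The seat is 332×353 mm, 38 mm thick, top at z = 408 mm. It stands on four square legs, each 40×40 mm in cross-section, from z = 0 to the seat underside, each flush with a corner of the seat. Four stretchers, 40 mm wide and 18 mm tall, connect adjacent legs with their undersides at z = 90 mm, each running between the inner faces of the legs it joins and aligned with the legs' outer faces on the other axis.

The picture frame is on top of the table, centred. Three stools sit around the table at the −y, −x, +x sides.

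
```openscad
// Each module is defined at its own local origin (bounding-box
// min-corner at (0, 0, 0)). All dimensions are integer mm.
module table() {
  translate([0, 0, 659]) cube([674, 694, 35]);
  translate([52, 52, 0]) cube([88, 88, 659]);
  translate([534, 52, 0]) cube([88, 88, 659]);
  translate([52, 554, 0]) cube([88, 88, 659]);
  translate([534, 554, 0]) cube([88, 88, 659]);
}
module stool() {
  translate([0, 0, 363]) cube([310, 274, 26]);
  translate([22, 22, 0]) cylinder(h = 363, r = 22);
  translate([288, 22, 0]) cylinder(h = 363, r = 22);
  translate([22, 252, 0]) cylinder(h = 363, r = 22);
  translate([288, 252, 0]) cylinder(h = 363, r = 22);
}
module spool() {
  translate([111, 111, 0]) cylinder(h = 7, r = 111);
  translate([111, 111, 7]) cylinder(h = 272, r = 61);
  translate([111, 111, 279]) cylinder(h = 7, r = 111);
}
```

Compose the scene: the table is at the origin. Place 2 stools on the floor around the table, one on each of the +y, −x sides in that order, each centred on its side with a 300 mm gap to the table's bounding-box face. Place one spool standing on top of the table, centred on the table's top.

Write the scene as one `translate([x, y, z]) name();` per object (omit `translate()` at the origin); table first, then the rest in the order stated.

table();
translate([182, 994, 0]) stool();
translate([-610, 210, 0]) stool();
translate([226, 236, 694]) spool();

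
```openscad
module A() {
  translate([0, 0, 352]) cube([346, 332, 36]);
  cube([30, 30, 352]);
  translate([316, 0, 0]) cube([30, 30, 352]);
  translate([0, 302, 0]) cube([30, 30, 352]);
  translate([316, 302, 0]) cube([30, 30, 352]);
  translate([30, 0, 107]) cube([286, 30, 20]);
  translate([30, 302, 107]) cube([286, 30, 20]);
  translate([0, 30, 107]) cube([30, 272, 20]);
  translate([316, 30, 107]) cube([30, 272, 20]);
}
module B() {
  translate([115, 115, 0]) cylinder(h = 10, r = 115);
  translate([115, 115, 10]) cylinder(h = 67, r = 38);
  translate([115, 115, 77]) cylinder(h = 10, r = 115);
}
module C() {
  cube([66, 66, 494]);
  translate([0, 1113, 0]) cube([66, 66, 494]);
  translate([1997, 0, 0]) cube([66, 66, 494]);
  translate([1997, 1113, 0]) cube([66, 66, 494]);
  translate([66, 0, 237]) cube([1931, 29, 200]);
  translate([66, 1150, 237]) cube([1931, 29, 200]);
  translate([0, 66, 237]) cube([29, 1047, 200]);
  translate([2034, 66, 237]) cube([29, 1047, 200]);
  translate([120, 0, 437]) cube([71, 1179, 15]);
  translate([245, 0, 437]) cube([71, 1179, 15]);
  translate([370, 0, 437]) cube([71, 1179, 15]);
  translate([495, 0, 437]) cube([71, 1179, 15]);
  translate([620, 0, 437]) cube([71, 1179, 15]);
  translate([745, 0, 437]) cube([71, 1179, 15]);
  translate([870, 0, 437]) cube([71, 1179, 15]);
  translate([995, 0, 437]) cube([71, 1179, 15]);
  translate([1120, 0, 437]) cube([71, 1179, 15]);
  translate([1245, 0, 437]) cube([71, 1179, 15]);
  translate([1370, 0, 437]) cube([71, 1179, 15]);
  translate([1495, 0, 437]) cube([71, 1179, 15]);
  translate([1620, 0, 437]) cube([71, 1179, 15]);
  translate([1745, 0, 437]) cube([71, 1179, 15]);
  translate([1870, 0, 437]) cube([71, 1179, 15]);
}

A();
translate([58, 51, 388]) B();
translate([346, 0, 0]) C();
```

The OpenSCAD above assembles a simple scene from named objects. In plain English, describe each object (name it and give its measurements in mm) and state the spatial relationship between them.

A is a simple wooden stool: a rectangular seat 346 mm (x) by 332 mm (y), 36 mm thick, top face at z = 388 mm, on four square legs, each 30×30 mm in cross-section. The legs rest on z = 0, each flush with a corner of the seat. Four stretchers, 30 mm wide and 20 mm tall, connect adjacent legs with their undersides at z = 107 mm, each running between the inner faces of the legs it joins and aligned with the legs' outer faces on the other axis.

B is a spool: two coaxial disc flanges of radius 115 mm and thickness 10 mm, joined by a core cylinder of radius 38 mm and height 67 mm. The lower flange rests on z = 0 and the three cylinders share a vertical axis.

C is a bed frame 2063 mm long (x) by 1179 mm wide (y). Four 66×66 mm corner posts, 494 mm tall, at the corners of the footprint. Four rails of 29 mm thickness and 200 mm height run between adjacent posts with their undersides at z = 237 mm, their outer faces flush with the outside of the frame (the two x-running rails run between the posts' inner faces; the two y-running rails run between the posts' inner faces). 15 slats, each 71 mm wide (x) and 15 mm thick, lie across the top of the two x-running rails, running the full 1179 mm width of the frame in y; the slats are evenly spaced along x between the inner faces of the end posts with equal gaps (rounded down to the nearest mm) at the −x end and between each pair — any rounding remainder accumulates at the +x end.

The spool is on top of the stool, centred. The bed frame is against the stool's +x side, with their −y faces flush.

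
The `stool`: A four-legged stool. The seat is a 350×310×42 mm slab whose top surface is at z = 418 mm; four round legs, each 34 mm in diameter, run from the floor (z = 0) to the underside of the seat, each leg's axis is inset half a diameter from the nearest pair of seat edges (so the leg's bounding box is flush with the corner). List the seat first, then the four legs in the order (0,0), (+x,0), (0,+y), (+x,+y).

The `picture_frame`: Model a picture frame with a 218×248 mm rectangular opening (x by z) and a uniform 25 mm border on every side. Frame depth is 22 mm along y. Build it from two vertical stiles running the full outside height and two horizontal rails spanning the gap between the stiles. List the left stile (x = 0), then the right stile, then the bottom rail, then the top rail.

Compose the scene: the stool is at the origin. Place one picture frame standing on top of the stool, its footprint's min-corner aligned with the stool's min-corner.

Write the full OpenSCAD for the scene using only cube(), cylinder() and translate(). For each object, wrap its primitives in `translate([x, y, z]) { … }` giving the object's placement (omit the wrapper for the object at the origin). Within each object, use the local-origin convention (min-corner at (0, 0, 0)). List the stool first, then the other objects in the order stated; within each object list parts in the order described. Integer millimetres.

translate([0, 0, 376]) cube([350, 310, 42]);
translate([17, 17, 0]) cylinder(h = 376, r = 17);
translate([333, 17, 0]) cylinder(h = 376, r = 17);
translate([17, 293, 0]) cylinder(h = 376, r = 17);
translate([333, 293, 0]) cylinder(h = 376, r = 17);
translate([0, 0, 418]) {
  cube([25, 22, 298]);
  translate([243, 0, 0]) cube([25, 22, 298]);
  translate([25, 0, 0]) cube([218, 22, 25]);
  translate([25, 0, 273]) cube([218, 22, 25]);
}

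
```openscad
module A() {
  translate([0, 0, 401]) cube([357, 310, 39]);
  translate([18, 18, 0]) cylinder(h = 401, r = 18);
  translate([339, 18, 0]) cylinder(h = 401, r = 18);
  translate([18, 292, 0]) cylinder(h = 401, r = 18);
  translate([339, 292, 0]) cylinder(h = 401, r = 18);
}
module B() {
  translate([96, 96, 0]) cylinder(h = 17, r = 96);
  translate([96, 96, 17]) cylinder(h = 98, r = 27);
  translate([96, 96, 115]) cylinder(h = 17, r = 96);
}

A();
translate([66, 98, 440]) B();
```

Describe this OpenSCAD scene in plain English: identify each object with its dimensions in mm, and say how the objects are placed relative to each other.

A is a simple wooden stool: a rectangular seat 357 mm (x) by 310 mm (y), 39 mm thick, top face at z = 440 mm, on four round legs, each 36 mm in diameter. The legs rest on z = 0, each leg's axis is inset half a diameter from the nearest pair of seat edges (so the leg's bounding box is flush with the corner).

B is a spool: two coaxial disc flanges of radius 96 mm and thickness 17 mm, joined by a core cylinder of radius 27 mm and height 98 mm. The lower flange rests on z = 0 and the three cylinders share a vertical axis.

The spool is on top of the stool.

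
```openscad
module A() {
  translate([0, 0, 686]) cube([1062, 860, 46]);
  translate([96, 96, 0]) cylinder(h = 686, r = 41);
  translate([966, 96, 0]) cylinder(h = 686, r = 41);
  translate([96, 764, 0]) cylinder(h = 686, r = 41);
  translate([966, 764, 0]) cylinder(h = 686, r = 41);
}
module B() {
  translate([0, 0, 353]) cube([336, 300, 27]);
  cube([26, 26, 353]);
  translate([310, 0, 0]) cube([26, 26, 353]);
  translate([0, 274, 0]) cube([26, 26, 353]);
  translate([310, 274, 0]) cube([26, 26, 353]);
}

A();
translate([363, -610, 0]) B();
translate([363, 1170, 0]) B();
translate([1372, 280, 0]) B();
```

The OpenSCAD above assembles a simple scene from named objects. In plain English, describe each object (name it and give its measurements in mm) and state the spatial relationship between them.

A is a table with a 1062×860 mm rectangular top, 46 mm thick, top surface at z = 732 mm, supported by four round legs of 82 mm diameter, each leg's bounding box inset 55 mm from the nearest pair of top edges, running from the floor.

B is a simple wooden stool: a rectangular seat 336 mm (x) by 300 mm (y), 27 mm thick, top face at z = 380 mm, on four square legs, each 26×26 mm in cross-section. The legs rest on z = 0, each flush with a corner of the seat.

Three stools sit around the table at the −y, +y, +x sides.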